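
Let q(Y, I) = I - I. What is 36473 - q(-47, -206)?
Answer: 36473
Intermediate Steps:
q(Y, I) = 0
36473 - q(-47, -206) = 36473 - 1*0 = 36473 + 0 = 36473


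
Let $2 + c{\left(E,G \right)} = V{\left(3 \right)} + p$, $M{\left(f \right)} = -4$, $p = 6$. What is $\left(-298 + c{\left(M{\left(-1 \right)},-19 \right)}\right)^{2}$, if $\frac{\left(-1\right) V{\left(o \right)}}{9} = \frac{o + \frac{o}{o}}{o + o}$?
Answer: $90000$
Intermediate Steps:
$V{\left(o \right)} = - \frac{9 \left(1 + o\right)}{2 o}$ ($V{\left(o \right)} = - 9 \frac{o + \frac{o}{o}}{o + o} = - 9 \frac{o + 1}{2 o} = - 9 \left(1 + o\right) \frac{1}{2 o} = - 9 \frac{1 + o}{2 o} = - \frac{9 \left(1 + o\right)}{2 o}$)
$c{\left(E,G \right)} = -2$ ($c{\left(E,G \right)} = -2 + \left(\frac{9 \left(-1 - 3\right)}{2 \cdot 3} + 6\right) = -2 + \left(\frac{9}{2} \cdot \frac{1}{3} \left(-1 - 3\right) + 6\right) = -2 + \left(\frac{9}{2} \cdot \frac{1}{3} \left(-4\right) + 6\right) = -2 + \left(-6 + 6\right) = -2 + 0 = -2$)
$\left(-298 + c{\left(M{\left(-1 \right)},-19 \right)}\right)^{2} = \left(-298 - 2\right)^{2} = \left(-300\right)^{2} = 90000$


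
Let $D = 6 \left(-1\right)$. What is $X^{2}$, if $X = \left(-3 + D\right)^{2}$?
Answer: $6561$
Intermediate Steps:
$D = -6$
$X = 81$ ($X = \left(-3 - 6\right)^{2} = \left(-9\right)^{2} = 81$)
$X^{2} = 81^{2} = 6561$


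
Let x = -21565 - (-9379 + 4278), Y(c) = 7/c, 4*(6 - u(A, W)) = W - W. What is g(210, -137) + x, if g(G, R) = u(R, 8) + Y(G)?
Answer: -493739/30 ≈ -16458.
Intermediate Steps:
u(A, W) = 6 (u(A, W) = 6 - (W - W)/4 = 6 - ¼*0 = 6 + 0 = 6)
x = -16464 (x = -21565 - 1*(-5101) = -21565 + 5101 = -16464)
g(G, R) = 6 + 7/G
g(210, -137) + x = (6 + 7/210) - 16464 = (6 + 7*(1/210)) - 16464 = (6 + 1/30) - 16464 = 181/30 - 16464 = -493739/30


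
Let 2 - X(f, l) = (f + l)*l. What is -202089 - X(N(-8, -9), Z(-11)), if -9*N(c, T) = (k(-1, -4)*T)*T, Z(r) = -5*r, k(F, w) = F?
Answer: -198571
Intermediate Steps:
N(c, T) = T²/9 (N(c, T) = -(-T)*T/9 = -(-1)*T²/9 = T²/9)
X(f, l) = 2 - l*(f + l) (X(f, l) = 2 - (f + l)*l = 2 - l*(f + l))
-202089 - X(N(-8, -9), Z(-11)) = -202089 - (2 - (-5*(-11))² - (⅑)*(-9)²*(-5*(-11))) = -202089 - (2 - 1*55² - 1*(⅑)*81*55) = -202089 - (2 - 1*3025 - 1*9*55) = -202089 - (2 - 3025 - 495) = -202089 - 1*(-3518) = -202089 + 3518 = -198571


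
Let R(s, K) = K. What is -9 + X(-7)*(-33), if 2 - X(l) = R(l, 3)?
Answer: 24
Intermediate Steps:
X(l) = -1 (X(l) = 2 - 1*3 = 2 - 3 = -1)
-9 + X(-7)*(-33) = -9 - 1*(-33) = -9 + 33 = 24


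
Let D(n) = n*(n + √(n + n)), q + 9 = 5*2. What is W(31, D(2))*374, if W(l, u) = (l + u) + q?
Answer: 14960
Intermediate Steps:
q = 1 (q = -9 + 5*2 = -9 + 10 = 1)
D(n) = n*(n + √2*√n) (D(n) = n*(n + √(2*n)) = n*(n + √2*√n))
W(l, u) = 1 + l + u (W(l, u) = (l + u) + 1 = 1 + l + u)
W(31, D(2))*374 = (1 + 31 + (2² + √2*2^(3/2)))*374 = (1 + 31 + (4 + √2*(2*√2)))*374 = (1 + 31 + (4 + 4))*374 = (1 + 31 + 8)*374 = 40*374 = 14960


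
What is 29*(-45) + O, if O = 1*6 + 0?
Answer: -1299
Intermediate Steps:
O = 6 (O = 6 + 0 = 6)
29*(-45) + O = 29*(-45) + 6 = -1305 + 6 = -1299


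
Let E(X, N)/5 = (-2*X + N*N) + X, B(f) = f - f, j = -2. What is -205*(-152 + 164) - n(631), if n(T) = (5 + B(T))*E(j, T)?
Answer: -9956535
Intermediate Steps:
B(f) = 0
E(X, N) = -5*X + 5*N**2 (E(X, N) = 5*((-2*X + N*N) + X) = 5*((-2*X + N**2) + X) = 5*((N**2 - 2*X) + X) = 5*(N**2 - X) = -5*X + 5*N**2)
n(T) = 50 + 25*T**2 (n(T) = (5 + 0)*(-5*(-2) + 5*T**2) = 5*(10 + 5*T**2) = 50 + 25*T**2)
-205*(-152 + 164) - n(631) = -205*(-152 + 164) - (50 + 25*631**2) = -205*12 - (50 + 25*398161) = -2460 - (50 + 9954025) = -2460 - 1*9954075 = -2460 - 9954075 = -9956535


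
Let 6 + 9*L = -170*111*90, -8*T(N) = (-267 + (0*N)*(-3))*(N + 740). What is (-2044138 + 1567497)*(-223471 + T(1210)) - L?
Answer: 905942850365/12 ≈ 7.5495e+10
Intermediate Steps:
T(N) = 49395/2 + 267*N/8 (T(N) = -(-267 + (0*N)*(-3))*(N + 740)/8 = -(-267 + 0*(-3))*(740 + N)/8 = -(-267 + 0)*(740 + N)/8 = -(-267)*(740 + N)/8 = -(-197580 - 267*N)/8 = 49395/2 + 267*N/8)
L = -566102/3 (L = -2/3 + (-170*111*90)/9 = -2/3 + (-18870*90)/9 = -2/3 + (1/9)*(-1698300) = -2/3 - 188700 = -566102/3 ≈ -1.8870e+5)
(-2044138 + 1567497)*(-223471 + T(1210)) - L = (-2044138 + 1567497)*(-223471 + (49395/2 + (267/8)*1210)) - 1*(-566102/3) = -476641*(-223471 + (49395/2 + 161535/4)) + 566102/3 = -476641*(-223471 + 260325/4) + 566102/3 = -476641*(-633559/4) + 566102/3 = 301980195319/4 + 566102/3 = 905942850365/12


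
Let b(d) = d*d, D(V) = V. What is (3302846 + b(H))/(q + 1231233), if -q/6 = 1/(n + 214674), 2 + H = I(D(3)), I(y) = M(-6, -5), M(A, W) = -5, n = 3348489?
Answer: 3922917752295/1462361289991 ≈ 2.6826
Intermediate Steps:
I(y) = -5
H = -7 (H = -2 - 5 = -7)
b(d) = d²
q = -2/1187721 (q = -6/(3348489 + 214674) = -6/3563163 = -6*1/3563163 = -2/1187721 ≈ -1.6839e-6)
(3302846 + b(H))/(q + 1231233) = (3302846 + (-7)²)/(-2/1187721 + 1231233) = (3302846 + 49)/(1462361289991/1187721) = 3302895*(1187721/1462361289991) = 3922917752295/1462361289991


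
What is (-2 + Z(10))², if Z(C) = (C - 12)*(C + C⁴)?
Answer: 400880484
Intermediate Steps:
Z(C) = (-12 + C)*(C + C⁴)
(-2 + Z(10))² = (-2 + 10*(-12 + 10 + 10⁴ - 12*10³))² = (-2 + 10*(-12 + 10 + 10000 - 12*1000))² = (-2 + 10*(-12 + 10 + 10000 - 12000))² = (-2 + 10*(-2002))² = (-2 - 20020)² = (-20022)² = 400880484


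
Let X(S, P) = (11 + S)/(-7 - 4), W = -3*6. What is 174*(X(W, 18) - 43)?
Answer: -81084/11 ≈ -7371.3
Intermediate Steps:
W = -18
X(S, P) = -1 - S/11 (X(S, P) = (11 + S)/(-11) = (11 + S)*(-1/11) = -1 - S/11)
174*(X(W, 18) - 43) = 174*((-1 - 1/11*(-18)) - 43) = 174*((-1 + 18/11) - 43) = 174*(7/11 - 43) = 174*(-466/11) = -81084/11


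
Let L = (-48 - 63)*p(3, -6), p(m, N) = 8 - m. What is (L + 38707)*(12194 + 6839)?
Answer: 726147016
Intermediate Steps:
L = -555 (L = (-48 - 63)*(8 - 1*3) = -111*(8 - 3) = -111*5 = -555)
(L + 38707)*(12194 + 6839) = (-555 + 38707)*(12194 + 6839) = 38152*19033 = 726147016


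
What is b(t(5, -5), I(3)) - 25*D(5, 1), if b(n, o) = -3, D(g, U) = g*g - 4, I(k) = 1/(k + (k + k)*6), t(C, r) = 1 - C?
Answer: -528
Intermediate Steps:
I(k) = 1/(13*k) (I(k) = 1/(k + (2*k)*6) = 1/(k + 12*k) = 1/(13*k))
D(g, U) = -4 + g**2 (D(g, U) = g**2 - 4 = -4 + g**2)
b(t(5, -5), I(3)) - 25*D(5, 1) = -3 - 25*(-4 + 5**2) = -3 - 25*(-4 + 25) = -3 - 25*21 = -3 - 525 = -528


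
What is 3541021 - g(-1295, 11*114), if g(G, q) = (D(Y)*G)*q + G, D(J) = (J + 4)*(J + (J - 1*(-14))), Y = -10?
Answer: 62003796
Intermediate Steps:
D(J) = (4 + J)*(14 + 2*J) (D(J) = (4 + J)*(J + (J + 14)) = (4 + J)*(J + (14 + J)) = (4 + J)*(14 + 2*J))
g(G, q) = G + 36*G*q (g(G, q) = ((56 + 2*(-10)**2 + 22*(-10))*G)*q + G = ((56 + 2*100 - 220)*G)*q + G = ((56 + 200 - 220)*G)*q + G = (36*G)*q + G = 36*G*q + G = G + 36*G*q)
3541021 - g(-1295, 11*114) = 3541021 - (-1295)*(1 + 36*(11*114)) = 3541021 - (-1295)*(1 + 36*1254) = 3541021 - (-1295)*(1 + 45144) = 3541021 - (-1295)*45145 = 3541021 - 1*(-58462775) = 3541021 + 58462775 = 62003796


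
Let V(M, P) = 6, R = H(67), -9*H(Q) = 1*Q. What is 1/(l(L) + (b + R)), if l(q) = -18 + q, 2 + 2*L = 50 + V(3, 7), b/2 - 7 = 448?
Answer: 9/8204 ≈ 0.0010970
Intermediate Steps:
H(Q) = -Q/9
R = -67/9 (R = -⅑*67 = -67/9 ≈ -7.4444)
b = 910 (b = 14 + 2*448 = 14 + 896 = 910)
L = 27 (L = -1 + (50 + 6)/2 = -1 + (½)*56 = -1 + 28 = 27)
1/(l(L) + (b + R)) = 1/((-18 + 27) + (910 - 67/9)) = 1/(9 + 8123/9) = 1/(8204/9) = 9/8204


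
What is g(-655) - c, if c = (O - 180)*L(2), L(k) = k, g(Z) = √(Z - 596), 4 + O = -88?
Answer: 544 + 3*I*√139 ≈ 544.0 + 35.37*I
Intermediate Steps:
O = -92 (O = -4 - 88 = -92)
g(Z) = √(-596 + Z)
c = -544 (c = (-92 - 180)*2 = -272*2 = -544)
g(-655) - c = √(-596 - 655) - 1*(-544) = √(-1251) + 544 = 3*I*√139 + 544 = 544 + 3*I*√139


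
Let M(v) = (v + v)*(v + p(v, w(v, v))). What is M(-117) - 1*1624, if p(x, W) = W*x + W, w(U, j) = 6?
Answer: 188618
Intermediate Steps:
p(x, W) = W + W*x
M(v) = 2*v*(6 + 7*v) (M(v) = (v + v)*(v + 6*(1 + v)) = (2*v)*(v + (6 + 6*v)) = (2*v)*(6 + 7*v) = 2*v*(6 + 7*v))
M(-117) - 1*1624 = 2*(-117)*(6 + 7*(-117)) - 1*1624 = 2*(-117)*(6 - 819) - 1624 = 2*(-117)*(-813) - 1624 = 190242 - 1624 = 188618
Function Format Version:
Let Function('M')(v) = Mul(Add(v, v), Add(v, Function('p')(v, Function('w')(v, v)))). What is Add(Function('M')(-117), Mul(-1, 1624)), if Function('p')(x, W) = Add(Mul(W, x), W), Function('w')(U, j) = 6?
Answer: 188618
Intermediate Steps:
Function('p')(x, W) = Add(W, Mul(W, x))
Function('M')(v) = Mul(2, v, Add(6, Mul(7, v))) (Function('M')(v) = Mul(Add(v, v), Add(v, Mul(6, Add(1, v)))) = Mul(Mul(2, v), Add(v, Add(6, Mul(6, v)))) = Mul(Mul(2, v), Add(6, Mul(7, v))) = Mul(2, v, Add(6, Mul(7, v))))
Add(Function('M')(-117), Mul(-1, 1624)) = Add(Mul(2, -117, Add(6, Mul(7, -117))), Mul(-1, 1624)) = Add(Mul(2, -117, Add(6, -819)), -1624) = Add(Mul(2, -117, -813), -1624) = Add(190242, -1624) = 188618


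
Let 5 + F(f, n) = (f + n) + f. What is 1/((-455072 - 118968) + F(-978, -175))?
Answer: -1/576176 ≈ -1.7356e-6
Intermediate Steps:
F(f, n) = -5 + n + 2*f (F(f, n) = -5 + ((f + n) + f) = -5 + (n + 2*f) = -5 + n + 2*f)
1/((-455072 - 118968) + F(-978, -175)) = 1/((-455072 - 118968) + (-5 - 175 + 2*(-978))) = 1/(-574040 + (-5 - 175 - 1956)) = 1/(-574040 - 2136) = 1/(-576176) = -1/576176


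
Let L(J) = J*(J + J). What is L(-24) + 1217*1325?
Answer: 1613677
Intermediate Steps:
L(J) = 2*J² (L(J) = J*(2*J) = 2*J²)
L(-24) + 1217*1325 = 2*(-24)² + 1217*1325 = 2*576 + 1612525 = 1152 + 1612525 = 1613677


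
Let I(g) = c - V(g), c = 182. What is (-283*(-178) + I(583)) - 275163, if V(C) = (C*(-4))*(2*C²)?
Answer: 1585017689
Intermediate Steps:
V(C) = -8*C³ (V(C) = (-4*C)*(2*C²) = -8*C³)
I(g) = 182 + 8*g³ (I(g) = 182 - (-8)*g³ = 182 + 8*g³)
(-283*(-178) + I(583)) - 275163 = (-283*(-178) + (182 + 8*583³)) - 275163 = (50374 + (182 + 8*198155287)) - 275163 = (50374 + (182 + 1585242296)) - 275163 = (50374 + 1585242478) - 275163 = 1585292852 - 275163 = 1585017689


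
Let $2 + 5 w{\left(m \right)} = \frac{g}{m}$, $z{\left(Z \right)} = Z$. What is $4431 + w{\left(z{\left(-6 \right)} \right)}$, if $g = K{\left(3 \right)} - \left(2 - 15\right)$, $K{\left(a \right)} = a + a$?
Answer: $\frac{132899}{30} \approx 4430.0$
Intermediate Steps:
$K{\left(a \right)} = 2 a$
$g = 19$ ($g = 2 \cdot 3 - \left(2 - 15\right) = 6 - \left(2 - 15\right) = 6 - -13 = 6 + 13 = 19$)
$w{\left(m \right)} = - \frac{2}{5} + \frac{19}{5 m}$ ($w{\left(m \right)} = - \frac{2}{5} + \frac{19 \frac{1}{m}}{5} = - \frac{2}{5} + \frac{19}{5 m}$)
$4431 + w{\left(z{\left(-6 \right)} \right)} = 4431 + \frac{19 - -12}{5 \left(-6\right)} = 4431 + \frac{1}{5} \left(- \frac{1}{6}\right) \left(19 + 12\right) = 4431 + \frac{1}{5} \left(- \frac{1}{6}\right) 31 = 4431 - \frac{31}{30} = \frac{132899}{30}$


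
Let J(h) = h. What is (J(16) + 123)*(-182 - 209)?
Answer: -54349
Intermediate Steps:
(J(16) + 123)*(-182 - 209) = (16 + 123)*(-182 - 209) = 139*(-391) = -54349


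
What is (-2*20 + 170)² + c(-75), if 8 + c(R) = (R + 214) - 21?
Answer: 17010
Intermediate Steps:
c(R) = 185 + R (c(R) = -8 + ((R + 214) - 21) = -8 + ((214 + R) - 21) = -8 + (193 + R) = 185 + R)
(-2*20 + 170)² + c(-75) = (-2*20 + 170)² + (185 - 75) = (-40 + 170)² + 110 = 130² + 110 = 16900 + 110 = 17010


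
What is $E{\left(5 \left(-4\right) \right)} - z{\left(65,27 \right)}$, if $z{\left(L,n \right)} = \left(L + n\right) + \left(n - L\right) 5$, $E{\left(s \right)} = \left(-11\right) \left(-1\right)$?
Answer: $109$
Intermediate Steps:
$E{\left(s \right)} = 11$
$z{\left(L,n \right)} = - 4 L + 6 n$ ($z{\left(L,n \right)} = \left(L + n\right) - \left(- 5 n + 5 L\right) = - 4 L + 6 n$)
$E{\left(5 \left(-4\right) \right)} - z{\left(65,27 \right)} = 11 - \left(\left(-4\right) 65 + 6 \cdot 27\right) = 11 - \left(-260 + 162\right) = 11 - -98 = 11 + 98 = 109$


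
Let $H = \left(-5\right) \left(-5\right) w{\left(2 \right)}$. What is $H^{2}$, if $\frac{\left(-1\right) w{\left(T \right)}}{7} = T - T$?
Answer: $0$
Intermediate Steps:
$w{\left(T \right)} = 0$ ($w{\left(T \right)} = - 7 \left(T - T\right) = \left(-7\right) 0 = 0$)
$H = 0$ ($H = \left(-5\right) \left(-5\right) 0 = 25 \cdot 0 = 0$)
$H^{2} = 0^{2} = 0$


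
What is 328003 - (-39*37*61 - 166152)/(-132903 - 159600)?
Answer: 31980535778/97501 ≈ 3.2800e+5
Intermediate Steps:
328003 - (-39*37*61 - 166152)/(-132903 - 159600) = 328003 - (-1443*61 - 166152)/(-292503) = 328003 - (-88023 - 166152)*(-1)/292503 = 328003 - (-254175)*(-1)/292503 = 328003 - 1*84725/97501 = 328003 - 84725/97501 = 31980535778/97501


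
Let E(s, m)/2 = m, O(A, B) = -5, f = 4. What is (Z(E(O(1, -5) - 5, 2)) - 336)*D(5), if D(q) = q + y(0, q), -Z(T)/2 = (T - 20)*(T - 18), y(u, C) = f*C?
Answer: -19600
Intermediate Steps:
y(u, C) = 4*C
E(s, m) = 2*m
Z(T) = -2*(-20 + T)*(-18 + T) (Z(T) = -2*(T - 20)*(T - 18) = -2*(-20 + T)*(-18 + T))
D(q) = 5*q (D(q) = q + 4*q = 5*q)
(Z(E(O(1, -5) - 5, 2)) - 336)*D(5) = ((-720 - 2*(2*2)² + 76*(2*2)) - 336)*(5*5) = ((-720 - 2*4² + 76*4) - 336)*25 = ((-720 - 2*16 + 304) - 336)*25 = ((-720 - 32 + 304) - 336)*25 = (-448 - 336)*25 = -784*25 = -19600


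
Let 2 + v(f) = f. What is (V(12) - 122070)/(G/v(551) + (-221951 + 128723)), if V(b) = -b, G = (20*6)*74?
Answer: 11170503/8528882 ≈ 1.3097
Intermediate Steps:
v(f) = -2 + f
G = 8880 (G = 120*74 = 8880)
(V(12) - 122070)/(G/v(551) + (-221951 + 128723)) = (-1*12 - 122070)/(8880/(-2 + 551) + (-221951 + 128723)) = (-12 - 122070)/(8880/549 - 93228) = -122082/(8880*(1/549) - 93228) = -122082/(2960/183 - 93228) = -122082/(-17057764/183) = -122082*(-183/17057764) = 11170503/8528882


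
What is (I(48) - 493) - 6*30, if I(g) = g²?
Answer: 1631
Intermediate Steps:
(I(48) - 493) - 6*30 = (48² - 493) - 6*30 = (2304 - 493) - 180 = 1811 - 180 = 1631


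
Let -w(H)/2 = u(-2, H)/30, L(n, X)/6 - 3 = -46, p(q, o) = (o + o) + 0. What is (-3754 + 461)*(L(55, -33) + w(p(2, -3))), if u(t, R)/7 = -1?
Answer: 12720859/15 ≈ 8.4806e+5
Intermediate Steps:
u(t, R) = -7 (u(t, R) = 7*(-1) = -7)
p(q, o) = 2*o (p(q, o) = 2*o + 0 = 2*o)
L(n, X) = -258 (L(n, X) = 18 + 6*(-46) = 18 - 276 = -258)
w(H) = 7/15 (w(H) = -(-14)/30 = -2*(-7/30) = 7/15)
(-3754 + 461)*(L(55, -33) + w(p(2, -3))) = (-3754 + 461)*(-258 + 7/15) = -3293*(-3863/15) = 12720859/15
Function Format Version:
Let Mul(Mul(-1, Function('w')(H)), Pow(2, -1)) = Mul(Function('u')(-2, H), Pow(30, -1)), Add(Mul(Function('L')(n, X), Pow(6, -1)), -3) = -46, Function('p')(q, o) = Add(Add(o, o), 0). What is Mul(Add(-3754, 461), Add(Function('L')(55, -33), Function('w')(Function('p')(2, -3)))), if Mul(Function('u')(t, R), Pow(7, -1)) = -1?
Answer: Rational(12720859, 15) ≈ 8.4806e+5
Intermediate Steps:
Function('u')(t, R) = -7 (Function('u')(t, R) = Mul(7, -1) = -7)
Function('p')(q, o) = Mul(2, o) (Function('p')(q, o) = Add(Mul(2, o), 0) = Mul(2, o))
Function('L')(n, X) = -258 (Function('L')(n, X) = Add(18, Mul(6, -46)) = Add(18, -276) = -258)
Function('w')(H) = Rational(7, 15) (Function('w')(H) = Mul(-2, Mul(-7, Pow(30, -1))) = Mul(-2, Mul(-7, Rational(1, 30))) = Mul(-2, Rational(-7, 30)) = Rational(7, 15))
Mul(Add(-3754, 461), Add(Function('L')(55, -33), Function('w')(Function('p')(2, -3)))) = Mul(Add(-3754, 461), Add(-258, Rational(7, 15))) = Mul(-3293, Rational(-3863, 15)) = Rational(12720859, 15)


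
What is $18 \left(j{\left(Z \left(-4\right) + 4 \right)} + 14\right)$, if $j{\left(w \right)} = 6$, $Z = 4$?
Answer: $360$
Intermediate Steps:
$18 \left(j{\left(Z \left(-4\right) + 4 \right)} + 14\right) = 18 \left(6 + 14\right) = 18 \cdot 20 = 360$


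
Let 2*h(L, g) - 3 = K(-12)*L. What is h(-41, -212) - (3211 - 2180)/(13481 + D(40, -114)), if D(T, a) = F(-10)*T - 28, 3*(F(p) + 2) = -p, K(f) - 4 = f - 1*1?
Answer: 7533441/40519 ≈ 185.92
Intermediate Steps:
K(f) = 3 + f (K(f) = 4 + (f - 1*1) = 4 + (f - 1) = 4 + (-1 + f) = 3 + f)
F(p) = -2 - p/3 (F(p) = -2 + (-p)/3 = -2 - p/3)
D(T, a) = -28 + 4*T/3 (D(T, a) = (-2 - ⅓*(-10))*T - 28 = (-2 + 10/3)*T - 28 = 4*T/3 - 28 = -28 + 4*T/3)
h(L, g) = 3/2 - 9*L/2 (h(L, g) = 3/2 + ((3 - 12)*L)/2 = 3/2 + (-9*L)/2 = 3/2 - 9*L/2)
h(-41, -212) - (3211 - 2180)/(13481 + D(40, -114)) = (3/2 - 9/2*(-41)) - (3211 - 2180)/(13481 + (-28 + (4/3)*40)) = (3/2 + 369/2) - 1031/(13481 + (-28 + 160/3)) = 186 - 1031/(13481 + 76/3) = 186 - 1031/40519/3 = 186 - 1031*3/40519 = 186 - 1*3093/40519 = 186 - 3093/40519 = 7533441/40519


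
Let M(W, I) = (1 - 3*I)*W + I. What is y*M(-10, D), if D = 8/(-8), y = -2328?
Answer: 95448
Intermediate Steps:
D = -1 (D = 8*(-⅛) = -1)
M(W, I) = I + W*(1 - 3*I) (M(W, I) = W*(1 - 3*I) + I = I + W*(1 - 3*I))
y*M(-10, D) = -2328*(-1 - 10 - 3*(-1)*(-10)) = -2328*(-1 - 10 - 30) = -2328*(-41) = 95448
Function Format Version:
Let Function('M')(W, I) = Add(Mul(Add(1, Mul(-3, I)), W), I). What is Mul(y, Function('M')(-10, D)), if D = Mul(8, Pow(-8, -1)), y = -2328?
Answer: 95448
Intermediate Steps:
D = -1 (D = Mul(8, Rational(-1, 8)) = -1)
Function('M')(W, I) = Add(I, Mul(W, Add(1, Mul(-3, I)))) (Function('M')(W, I) = Add(Mul(W, Add(1, Mul(-3, I))), I) = Add(I, Mul(W, Add(1, Mul(-3, I)))))
Mul(y, Function('M')(-10, D)) = Mul(-2328, Add(-1, -10, Mul(-3, -1, -10))) = Mul(-2328, Add(-1, -10, -30)) = Mul(-2328, -41) = 95448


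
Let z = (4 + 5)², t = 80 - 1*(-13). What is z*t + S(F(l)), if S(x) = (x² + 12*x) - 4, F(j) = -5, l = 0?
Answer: 7494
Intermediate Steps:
t = 93 (t = 80 + 13 = 93)
S(x) = -4 + x² + 12*x
z = 81 (z = 9² = 81)
z*t + S(F(l)) = 81*93 + (-4 + (-5)² + 12*(-5)) = 7533 + (-4 + 25 - 60) = 7533 - 39 = 7494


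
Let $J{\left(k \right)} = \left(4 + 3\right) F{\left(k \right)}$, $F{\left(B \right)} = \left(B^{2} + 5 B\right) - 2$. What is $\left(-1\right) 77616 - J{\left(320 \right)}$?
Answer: $-805602$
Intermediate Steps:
$F{\left(B \right)} = -2 + B^{2} + 5 B$
$J{\left(k \right)} = -14 + 7 k^{2} + 35 k$ ($J{\left(k \right)} = \left(4 + 3\right) \left(-2 + k^{2} + 5 k\right) = 7 \left(-2 + k^{2} + 5 k\right) = -14 + 7 k^{2} + 35 k$)
$\left(-1\right) 77616 - J{\left(320 \right)} = \left(-1\right) 77616 - \left(-14 + 7 \cdot 320^{2} + 35 \cdot 320\right) = -77616 - \left(-14 + 7 \cdot 102400 + 11200\right) = -77616 - \left(-14 + 716800 + 11200\right) = -77616 - 727986 = -805602$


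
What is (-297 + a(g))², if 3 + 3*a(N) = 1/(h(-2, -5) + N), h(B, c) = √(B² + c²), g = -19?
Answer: 14684377993/165336 + 296827*√29/496008 ≈ 88819.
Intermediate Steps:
a(N) = -1 + 1/(3*(N + √29)) (a(N) = -1 + 1/(3*(√((-2)² + (-5)²) + N)) = -1 + 1/(3*(√(4 + 25) + N)) = -1 + 1/(3*(√29 + N)) = -1 + 1/(3*(N + √29)))
(-297 + a(g))² = (-297 + (⅓ - 1*(-19) - √29)/(-19 + √29))² = (-297 + (⅓ + 19 - √29)/(-19 + √29))² = (-297 + (58/3 - √29)/(-19 + √29))²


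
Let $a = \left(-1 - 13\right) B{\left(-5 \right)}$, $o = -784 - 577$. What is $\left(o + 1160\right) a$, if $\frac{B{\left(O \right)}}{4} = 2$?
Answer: $22512$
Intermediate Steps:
$B{\left(O \right)} = 8$ ($B{\left(O \right)} = 4 \cdot 2 = 8$)
$o = -1361$
$a = -112$ ($a = \left(-1 - 13\right) 8 = \left(-14\right) 8 = -112$)
$\left(o + 1160\right) a = \left(-1361 + 1160\right) \left(-112\right) = \left(-201\right) \left(-112\right) = 22512$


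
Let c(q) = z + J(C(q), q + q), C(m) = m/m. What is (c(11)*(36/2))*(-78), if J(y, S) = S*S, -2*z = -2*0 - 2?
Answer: -680940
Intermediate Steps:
z = 1 (z = -(-2*0 - 2)/2 = -(0 - 2)/2 = -1/2*(-2) = 1)
C(m) = 1
J(y, S) = S**2
c(q) = 1 + 4*q**2 (c(q) = 1 + (q + q)**2 = 1 + (2*q)**2 = 1 + 4*q**2)
(c(11)*(36/2))*(-78) = ((1 + 4*11**2)*(36/2))*(-78) = ((1 + 4*121)*(36*(1/2)))*(-78) = ((1 + 484)*18)*(-78) = (485*18)*(-78) = 8730*(-78) = -680940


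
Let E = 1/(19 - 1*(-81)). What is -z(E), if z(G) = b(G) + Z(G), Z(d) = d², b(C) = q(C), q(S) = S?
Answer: -101/10000 ≈ -0.010100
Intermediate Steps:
b(C) = C
E = 1/100 (E = 1/(19 + 81) = 1/100 ≈ 0.010000)
z(G) = G + G²
-z(E) = -(1 + 1/100)/100 = -101/(100*100) = -1*101/10000 = -101/10000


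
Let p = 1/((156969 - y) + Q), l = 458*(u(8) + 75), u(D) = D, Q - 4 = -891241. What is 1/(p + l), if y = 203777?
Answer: 938045/35658842629 ≈ 2.6306e-5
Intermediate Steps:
Q = -891237 (Q = 4 - 891241 = -891237)
l = 38014 (l = 458*(8 + 75) = 458*83 = 38014)
p = -1/938045 (p = 1/((156969 - 1*203777) - 891237) = 1/((156969 - 203777) - 891237) = 1/(-46808 - 891237) = 1/(-938045) = -1/938045 ≈ -1.0660e-6)
1/(p + l) = 1/(-1/938045 + 38014) = 1/(35658842629/938045) = 938045/35658842629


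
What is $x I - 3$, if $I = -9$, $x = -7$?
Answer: $60$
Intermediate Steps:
$x I - 3 = \left(-7\right) \left(-9\right) - 3 = 63 - 3 = 60$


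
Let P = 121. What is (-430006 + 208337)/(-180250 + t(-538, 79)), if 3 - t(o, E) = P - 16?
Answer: 221669/180352 ≈ 1.2291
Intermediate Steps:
t(o, E) = -102 (t(o, E) = 3 - (121 - 16) = 3 - 1*105 = 3 - 105 = -102)
(-430006 + 208337)/(-180250 + t(-538, 79)) = (-430006 + 208337)/(-180250 - 102) = -221669/(-180352) = -221669*(-1/180352) = 221669/180352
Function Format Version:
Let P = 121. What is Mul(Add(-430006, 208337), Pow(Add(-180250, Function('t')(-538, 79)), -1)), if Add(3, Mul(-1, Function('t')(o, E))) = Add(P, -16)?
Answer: Rational(221669, 180352) ≈ 1.2291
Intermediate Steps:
Function('t')(o, E) = -102 (Function('t')(o, E) = Add(3, Mul(-1, Add(121, -16))) = Add(3, Mul(-1, 105)) = Add(3, -105) = -102)
Mul(Add(-430006, 208337), Pow(Add(-180250, Function('t')(-538, 79)), -1)) = Mul(Add(-430006, 208337), Pow(Add(-180250, -102), -1)) = Mul(-221669, Pow(-180352, -1)) = Mul(-221669, Rational(-1, 180352)) = Rational(221669, 180352)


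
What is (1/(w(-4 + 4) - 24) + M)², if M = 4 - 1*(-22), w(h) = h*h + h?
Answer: 388129/576 ≈ 673.83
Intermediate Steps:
w(h) = h + h² (w(h) = h² + h = h + h²)
M = 26 (M = 4 + 22 = 26)
(1/(w(-4 + 4) - 24) + M)² = (1/((-4 + 4)*(1 + (-4 + 4)) - 24) + 26)² = (1/(0*(1 + 0) - 24) + 26)² = (1/(0*1 - 24) + 26)² = (1/(0 - 24) + 26)² = (1/(-24) + 26)² = (-1/24 + 26)² = (623/24)² = 388129/576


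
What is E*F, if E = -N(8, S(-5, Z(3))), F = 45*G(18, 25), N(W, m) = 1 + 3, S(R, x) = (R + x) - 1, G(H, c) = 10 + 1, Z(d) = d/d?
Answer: -1980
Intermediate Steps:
Z(d) = 1
G(H, c) = 11
S(R, x) = -1 + R + x
N(W, m) = 4
F = 495 (F = 45*11 = 495)
E = -4 (E = -1*4 = -4)
E*F = -4*495 = -1980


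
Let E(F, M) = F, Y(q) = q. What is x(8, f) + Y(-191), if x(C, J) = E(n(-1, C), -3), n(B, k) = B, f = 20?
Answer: -192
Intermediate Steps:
x(C, J) = -1
x(8, f) + Y(-191) = -1 - 191 = -192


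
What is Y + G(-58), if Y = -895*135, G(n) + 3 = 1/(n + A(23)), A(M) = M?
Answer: -4228981/35 ≈ -1.2083e+5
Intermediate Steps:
G(n) = -3 + 1/(23 + n) (G(n) = -3 + 1/(n + 23) = -3 + 1/(23 + n))
Y = -120825
Y + G(-58) = -120825 + (-68 - 3*(-58))/(23 - 58) = -120825 + (-68 + 174)/(-35) = -120825 - 1/35*106 = -120825 - 106/35 = -4228981/35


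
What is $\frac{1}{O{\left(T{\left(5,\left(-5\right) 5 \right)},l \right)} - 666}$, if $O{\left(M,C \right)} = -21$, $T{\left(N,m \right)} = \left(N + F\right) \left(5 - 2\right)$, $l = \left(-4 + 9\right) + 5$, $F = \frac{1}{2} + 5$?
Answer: $- \frac{1}{687} \approx -0.0014556$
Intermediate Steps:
$F = \frac{11}{2}$ ($F = \frac{1}{2} + 5 = \frac{11}{2} \approx 5.5$)
$l = 10$ ($l = 5 + 5 = 10$)
$T{\left(N,m \right)} = \frac{33}{2} + 3 N$ ($T{\left(N,m \right)} = \left(N + \frac{11}{2}\right) \left(5 - 2\right) = \left(\frac{11}{2} + N\right) 3 = \frac{33}{2} + 3 N$)
$\frac{1}{O{\left(T{\left(5,\left(-5\right) 5 \right)},l \right)} - 666} = \frac{1}{-21 - 666} = \frac{1}{-687} = - \frac{1}{687}$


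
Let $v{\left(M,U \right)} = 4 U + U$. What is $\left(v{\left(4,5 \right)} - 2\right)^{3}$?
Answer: $12167$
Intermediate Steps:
$v{\left(M,U \right)} = 5 U$
$\left(v{\left(4,5 \right)} - 2\right)^{3} = \left(5 \cdot 5 - 2\right)^{3} = \left(25 - 2\right)^{3} = 23^{3} = 12167$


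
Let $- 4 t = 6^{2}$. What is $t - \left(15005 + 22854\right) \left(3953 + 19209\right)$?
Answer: $-876890167$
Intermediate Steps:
$t = -9$ ($t = - \frac{6^{2}}{4} = \left(- \frac{1}{4}\right) 36 = -9$)
$t - \left(15005 + 22854\right) \left(3953 + 19209\right) = -9 - \left(15005 + 22854\right) \left(3953 + 19209\right) = -9 - 37859 \cdot 23162 = -9 - 876890158 = -876890167$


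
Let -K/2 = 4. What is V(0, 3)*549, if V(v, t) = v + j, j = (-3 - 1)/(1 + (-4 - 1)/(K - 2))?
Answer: -1464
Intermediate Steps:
K = -8 (K = -2*4 = -8)
j = -8/3 (j = (-3 - 1)/(1 + (-4 - 1)/(-8 - 2)) = -4/(1 - 5/(-10)) = -4/(1 - 5*(-⅒)) = -4/(1 + ½) = -4/3/2 = -4*⅔ = -8/3 ≈ -2.6667)
V(v, t) = -8/3 + v (V(v, t) = v - 8/3 = -8/3 + v)
V(0, 3)*549 = (-8/3 + 0)*549 = -8/3*549 = -1464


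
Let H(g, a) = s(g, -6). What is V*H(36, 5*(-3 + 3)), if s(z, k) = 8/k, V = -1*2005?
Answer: 8020/3 ≈ 2673.3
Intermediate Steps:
V = -2005
H(g, a) = -4/3 (H(g, a) = 8/(-6) = 8*(-1/6) = -4/3)
V*H(36, 5*(-3 + 3)) = -2005*(-4/3) = 8020/3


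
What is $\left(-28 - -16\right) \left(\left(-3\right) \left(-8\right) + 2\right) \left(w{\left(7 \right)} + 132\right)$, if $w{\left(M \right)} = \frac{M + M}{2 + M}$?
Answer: $- \frac{125008}{3} \approx -41669.0$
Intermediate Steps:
$w{\left(M \right)} = \frac{2 M}{2 + M}$
$\left(-28 - -16\right) \left(\left(-3\right) \left(-8\right) + 2\right) \left(w{\left(7 \right)} + 132\right) = \left(-28 - -16\right) \left(\left(-3\right) \left(-8\right) + 2\right) \left(2 \cdot 7 \frac{1}{2 + 7} + 132\right) = \left(-28 + \left(-19 + 35\right)\right) \left(24 + 2\right) \left(2 \cdot 7 \cdot \frac{1}{9} + 132\right) = \left(-28 + 16\right) 26 \left(2 \cdot 7 \cdot \frac{1}{9} + 132\right) = \left(-12\right) 26 \left(\frac{14}{9} + 132\right) = \left(-312\right) \frac{1202}{9} = - \frac{125008}{3}$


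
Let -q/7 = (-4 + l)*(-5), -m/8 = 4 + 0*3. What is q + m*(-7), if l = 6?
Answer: 294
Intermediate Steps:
m = -32 (m = -8*(4 + 0*3) = -8*(4 + 0) = -8*4 = -32)
q = 70 (q = -7*(-4 + 6)*(-5) = -14*(-5) = -7*(-10) = 70)
q + m*(-7) = 70 - 32*(-7) = 70 + 224 = 294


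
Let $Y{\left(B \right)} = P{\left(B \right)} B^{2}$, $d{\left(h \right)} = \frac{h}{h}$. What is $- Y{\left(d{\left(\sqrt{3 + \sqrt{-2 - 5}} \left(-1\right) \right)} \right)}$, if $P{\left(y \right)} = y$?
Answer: $-1$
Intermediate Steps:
$d{\left(h \right)} = 1$
$Y{\left(B \right)} = B^{3}$ ($Y{\left(B \right)} = B B^{2} = B^{3}$)
$- Y{\left(d{\left(\sqrt{3 + \sqrt{-2 - 5}} \left(-1\right) \right)} \right)} = - 1^{3} = \left(-1\right) 1 = -1$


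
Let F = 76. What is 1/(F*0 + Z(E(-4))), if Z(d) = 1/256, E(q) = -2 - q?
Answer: 256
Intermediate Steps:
Z(d) = 1/256
1/(F*0 + Z(E(-4))) = 1/(76*0 + 1/256) = 1/(0 + 1/256) = 1/(1/256) = 256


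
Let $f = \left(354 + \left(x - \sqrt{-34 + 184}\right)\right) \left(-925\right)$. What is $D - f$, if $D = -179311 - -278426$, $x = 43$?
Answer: $466340 - 4625 \sqrt{6} \approx 4.5501 \cdot 10^{5}$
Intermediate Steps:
$D = 99115$ ($D = -179311 + 278426 = 99115$)
$f = -367225 + 4625 \sqrt{6}$ ($f = \left(354 + \left(43 - \sqrt{-34 + 184}\right)\right) \left(-925\right) = \left(354 + \left(43 - \sqrt{150}\right)\right) \left(-925\right) = \left(354 + \left(43 - 5 \sqrt{6}\right)\right) \left(-925\right) = \left(397 - 5 \sqrt{6}\right) \left(-925\right) = -367225 + 4625 \sqrt{6} \approx -3.559 \cdot 10^{5}$)
$D - f = 99115 - \left(-367225 + 4625 \sqrt{6}\right) = 99115 + \left(367225 - 4625 \sqrt{6}\right) = 466340 - 4625 \sqrt{6}$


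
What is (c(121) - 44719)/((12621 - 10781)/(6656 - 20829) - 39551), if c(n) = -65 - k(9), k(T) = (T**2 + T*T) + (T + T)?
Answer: 212424924/186852721 ≈ 1.1369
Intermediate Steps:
k(T) = 2*T + 2*T**2 (k(T) = (T**2 + T**2) + 2*T = 2*T**2 + 2*T = 2*T + 2*T**2)
c(n) = -245 (c(n) = -65 - 2*9*(1 + 9) = -65 - 2*9*10 = -65 - 1*180 = -65 - 180 = -245)
(c(121) - 44719)/((12621 - 10781)/(6656 - 20829) - 39551) = (-245 - 44719)/((12621 - 10781)/(6656 - 20829) - 39551) = -44964/(1840/(-14173) - 39551) = -44964/(1840*(-1/14173) - 39551) = -44964/(-1840/14173 - 39551) = -44964/(-560558163/14173) = -44964*(-14173/560558163) = 212424924/186852721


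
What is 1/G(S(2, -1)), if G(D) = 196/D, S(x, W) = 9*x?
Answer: 9/98 ≈ 0.091837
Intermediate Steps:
1/G(S(2, -1)) = 1/(196/((9*2))) = 1/(196/18) = 1/(196*(1/18)) = 1/(98/9) = 9/98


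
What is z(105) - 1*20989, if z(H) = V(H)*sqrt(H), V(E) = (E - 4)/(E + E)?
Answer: -20989 + 101*sqrt(105)/210 ≈ -20984.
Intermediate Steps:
V(E) = (-4 + E)/(2*E) (V(E) = (-4 + E)/((2*E)) = (-4 + E)*(1/(2*E)) = (-4 + E)/(2*E))
z(H) = (-4 + H)/(2*sqrt(H)) (z(H) = ((-4 + H)/(2*H))*sqrt(H) = (-4 + H)/(2*sqrt(H)))
z(105) - 1*20989 = (-4 + 105)/(2*sqrt(105)) - 1*20989 = (1/2)*(sqrt(105)/105)*101 - 20989 = 101*sqrt(105)/210 - 20989 = -20989 + 101*sqrt(105)/210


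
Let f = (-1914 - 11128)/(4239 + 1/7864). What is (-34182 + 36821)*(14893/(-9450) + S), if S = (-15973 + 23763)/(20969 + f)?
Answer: -85685093416447603/26957936866050 ≈ -3178.5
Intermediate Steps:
f = -102562288/33335497 (f = -13042/(4239 + 1/7864) = -13042/33335497/7864 = -13042*7864/33335497 = -102562288/33335497 ≈ -3.0767)
S = 51936704326/139781894861 (S = (-15973 + 23763)/(20969 - 102562288/33335497) = 7790/(698909474305/33335497) = 7790*(33335497/698909474305) = 51936704326/139781894861 ≈ 0.37156)
(-34182 + 36821)*(14893/(-9450) + S) = (-34182 + 36821)*(14893/(-9450) + 51936704326/139781894861) = 2639*(14893*(-1/9450) + 51936704326/139781894861) = 2639*(-14893/9450 + 51936704326/139781894861) = 2639*(-227281414897739/188705558062350) = -85685093416447603/26957936866050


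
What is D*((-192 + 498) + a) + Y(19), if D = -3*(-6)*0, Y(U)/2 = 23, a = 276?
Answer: 46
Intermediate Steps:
Y(U) = 46 (Y(U) = 2*23 = 46)
D = 0 (D = 18*0 = 0)
D*((-192 + 498) + a) + Y(19) = 0*((-192 + 498) + 276) + 46 = 0*(306 + 276) + 46 = 0*582 + 46 = 0 + 46 = 46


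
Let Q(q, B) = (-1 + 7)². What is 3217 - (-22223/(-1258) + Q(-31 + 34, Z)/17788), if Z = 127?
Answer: 17898109739/5594326 ≈ 3199.3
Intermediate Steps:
Q(q, B) = 36 (Q(q, B) = 6² = 36)
3217 - (-22223/(-1258) + Q(-31 + 34, Z)/17788) = 3217 - (-22223/(-1258) + 36/17788) = 3217 - (-22223*(-1/1258) + 36*(1/17788)) = 3217 - (22223/1258 + 9/4447) = 3217 - 1*98837003/5594326 = 3217 - 98837003/5594326 = 17898109739/5594326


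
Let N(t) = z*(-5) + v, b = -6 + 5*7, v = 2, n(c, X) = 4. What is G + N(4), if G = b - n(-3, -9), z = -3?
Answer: 42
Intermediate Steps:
b = 29 (b = -6 + 35 = 29)
N(t) = 17 (N(t) = -3*(-5) + 2 = 15 + 2 = 17)
G = 25 (G = 29 - 1*4 = 29 - 4 = 25)
G + N(4) = 25 + 17 = 42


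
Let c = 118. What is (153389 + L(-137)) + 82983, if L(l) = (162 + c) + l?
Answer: 236515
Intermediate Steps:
L(l) = 280 + l (L(l) = (162 + 118) + l = 280 + l)
(153389 + L(-137)) + 82983 = (153389 + (280 - 137)) + 82983 = (153389 + 143) + 82983 = 153532 + 82983 = 236515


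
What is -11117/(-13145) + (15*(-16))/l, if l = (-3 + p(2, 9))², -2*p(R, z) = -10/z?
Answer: -5685413/144595 ≈ -39.320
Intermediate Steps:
p(R, z) = 5/z (p(R, z) = -(-5)/z = 5/z)
l = 484/81 (l = (-3 + 5/9)² = (-22/9)² = 484/81 ≈ 5.9753)
-11117/(-13145) + (15*(-16))/l = -11117/(-13145) + (15*(-16))/(484/81) = -11117*(-1/13145) - 240*81/484 = 11117/13145 - 4860/121 = -5685413/144595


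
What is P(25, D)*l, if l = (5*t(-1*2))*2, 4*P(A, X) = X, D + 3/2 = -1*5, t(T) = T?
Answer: 65/2 ≈ 32.500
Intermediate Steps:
D = -13/2 (D = -3/2 - 1*5 = -3/2 - 5 = -13/2 ≈ -6.5000)
P(A, X) = X/4
l = -20 (l = (5*(-1*2))*2 = (5*(-2))*2 = -10*2 = -20)
P(25, D)*l = ((1/4)*(-13/2))*(-20) = -13/8*(-20) = 65/2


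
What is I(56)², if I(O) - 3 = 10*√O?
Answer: 5609 + 120*√14 ≈ 6058.0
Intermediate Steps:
I(O) = 3 + 10*√O
I(56)² = (3 + 10*√56)² = (3 + 10*(2*√14))² = (3 + 20*√14)²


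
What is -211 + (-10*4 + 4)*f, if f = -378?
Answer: 13397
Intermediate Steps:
-211 + (-10*4 + 4)*f = -211 + (-10*4 + 4)*(-378) = -211 + (-40 + 4)*(-378) = -211 - 36*(-378) = -211 + 13608 = 13397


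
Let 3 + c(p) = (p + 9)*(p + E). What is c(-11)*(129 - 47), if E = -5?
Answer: 2378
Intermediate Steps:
c(p) = -3 + (-5 + p)*(9 + p) (c(p) = -3 + (p + 9)*(p - 5) = -3 + (9 + p)*(-5 + p) = -3 + (-5 + p)*(9 + p))
c(-11)*(129 - 47) = (-48 + (-11)**2 + 4*(-11))*(129 - 47) = (-48 + 121 - 44)*82 = 29*82 = 2378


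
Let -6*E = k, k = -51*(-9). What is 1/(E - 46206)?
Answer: -2/92565 ≈ -2.1606e-5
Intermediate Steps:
k = 459
E = -153/2 (E = -⅙*459 = -153/2 ≈ -76.500)
1/(E - 46206) = 1/(-153/2 - 46206) = 1/(-92565/2) = -2/92565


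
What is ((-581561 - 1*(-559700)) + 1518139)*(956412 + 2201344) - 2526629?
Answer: 4724878305539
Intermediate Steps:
((-581561 - 1*(-559700)) + 1518139)*(956412 + 2201344) - 2526629 = ((-581561 + 559700) + 1518139)*3157756 - 2526629 = (-21861 + 1518139)*3157756 - 2526629 = 1496278*3157756 - 2526629 = 4724880832168 - 2526629 = 4724878305539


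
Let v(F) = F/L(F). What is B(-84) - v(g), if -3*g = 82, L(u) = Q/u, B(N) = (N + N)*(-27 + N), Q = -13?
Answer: 2188540/117 ≈ 18705.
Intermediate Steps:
B(N) = 2*N*(-27 + N) (B(N) = (2*N)*(-27 + N) = 2*N*(-27 + N))
L(u) = -13/u
g = -82/3 (g = -⅓*82 = -82/3 ≈ -27.333)
v(F) = -F²/13 (v(F) = F/((-13/F)) = F*(-F/13) = -F²/13)
B(-84) - v(g) = 2*(-84)*(-27 - 84) - (-1)*(-82/3)²/13 = 2*(-84)*(-111) - (-1)*6724/(13*9) = 18648 - 1*(-6724/117) = 18648 + 6724/117 = 2188540/117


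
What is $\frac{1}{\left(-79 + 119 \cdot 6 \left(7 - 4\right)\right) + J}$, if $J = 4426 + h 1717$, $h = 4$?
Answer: $\frac{1}{13357} \approx 7.4867 \cdot 10^{-5}$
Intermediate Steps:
$J = 11294$ ($J = 4426 + 4 \cdot 1717 = 4426 + 6868 = 11294$)
$\frac{1}{\left(-79 + 119 \cdot 6 \left(7 - 4\right)\right) + J} = \frac{1}{\left(-79 + 119 \cdot 6 \left(7 - 4\right)\right) + 11294} = \frac{1}{\left(-79 + 119 \cdot 6 \cdot 3\right) + 11294} = \frac{1}{\left(-79 + 119 \cdot 18\right) + 11294} = \frac{1}{\left(-79 + 2142\right) + 11294} = \frac{1}{2063 + 11294} = \frac{1}{13357}$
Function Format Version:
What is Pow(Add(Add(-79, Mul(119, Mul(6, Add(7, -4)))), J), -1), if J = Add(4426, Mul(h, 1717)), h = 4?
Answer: Rational(1, 13357) ≈ 7.4867e-5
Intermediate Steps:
J = 11294 (J = Add(4426, Mul(4, 1717)) = Add(4426, 6868) = 11294)
Pow(Add(Add(-79, Mul(119, Mul(6, Add(7, -4)))), J), -1) = Pow(Add(Add(-79, Mul(119, Mul(6, Add(7, -4)))), 11294), -1) = Pow(Add(Add(-79, Mul(119, Mul(6, 3))), 11294), -1) = Pow(Add(Add(-79, Mul(119, 18)), 11294), -1) = Pow(Add(Add(-79, 2142), 11294), -1) = Pow(Add(2063, 11294), -1) = Pow(13357, -1) = Rational(1, 13357)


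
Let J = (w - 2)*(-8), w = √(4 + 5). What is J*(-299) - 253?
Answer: 2139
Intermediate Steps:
w = 3 (w = √9 = 3)
J = -8 (J = (3 - 2)*(-8) = 1*(-8) = -8)
J*(-299) - 253 = -8*(-299) - 253 = 2392 - 253 = 2139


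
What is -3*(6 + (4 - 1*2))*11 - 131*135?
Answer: -17949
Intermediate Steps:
-3*(6 + (4 - 1*2))*11 - 131*135 = -3*(6 + (4 - 2))*11 - 17685 = -3*(6 + 2)*11 - 17685 = -3*8*11 - 17685 = -24*11 - 17685 = -264 - 17685 = -17949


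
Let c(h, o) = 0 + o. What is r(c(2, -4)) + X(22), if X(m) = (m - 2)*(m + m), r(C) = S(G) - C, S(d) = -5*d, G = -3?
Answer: 899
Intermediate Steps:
c(h, o) = o
r(C) = 15 - C (r(C) = -5*(-3) - C = 15 - C)
X(m) = 2*m*(-2 + m) (X(m) = (-2 + m)*(2*m) = 2*m*(-2 + m))
r(c(2, -4)) + X(22) = (15 - 1*(-4)) + 2*22*(-2 + 22) = (15 + 4) + 2*22*20 = 19 + 880 = 899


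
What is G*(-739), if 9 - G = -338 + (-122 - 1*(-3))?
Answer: -344374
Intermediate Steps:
G = 466 (G = 9 - (-338 + (-122 - 1*(-3))) = 9 - (-338 + (-122 + 3)) = 9 - (-338 - 119) = 9 - 1*(-457) = 9 + 457 = 466)
G*(-739) = 466*(-739) = -344374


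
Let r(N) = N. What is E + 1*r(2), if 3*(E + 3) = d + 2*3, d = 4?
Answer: 7/3 ≈ 2.3333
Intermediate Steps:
E = ⅓ (E = -3 + (4 + 2*3)/3 = -3 + (4 + 6)/3 = -3 + (⅓)*10 = -3 + 10/3 = ⅓ ≈ 0.33333)
E + 1*r(2) = ⅓ + 1*2 = ⅓ + 2 = 7/3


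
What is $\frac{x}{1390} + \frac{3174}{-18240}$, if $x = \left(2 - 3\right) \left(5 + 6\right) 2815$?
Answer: $- \frac{9486891}{422560} \approx -22.451$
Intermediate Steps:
$x = -30965$ ($x = \left(-1\right) 11 \cdot 2815 = \left(-11\right) 2815 = -30965$)
$\frac{x}{1390} + \frac{3174}{-18240} = - \frac{30965}{1390} + \frac{3174}{-18240} = \left(-30965\right) \frac{1}{1390} + 3174 \left(- \frac{1}{18240}\right) = - \frac{6193}{278} - \frac{529}{3040} = - \frac{9486891}{422560}$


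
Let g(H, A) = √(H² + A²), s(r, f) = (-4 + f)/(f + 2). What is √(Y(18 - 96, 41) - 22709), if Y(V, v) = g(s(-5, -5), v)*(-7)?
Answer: √(-22709 - 91*√10) ≈ 151.65*I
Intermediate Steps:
s(r, f) = (-4 + f)/(2 + f)
g(H, A) = √(A² + H²)
Y(V, v) = -7*√(9 + v²) (Y(V, v) = √(v² + ((-4 - 5)/(2 - 5))²)*(-7) = √(v² + (-9/(-3))²)*(-7) = √(v² + (-⅓*(-9))²)*(-7) = √(v² + 3²)*(-7) = √(v² + 9)*(-7) = √(9 + v²)*(-7) = -7*√(9 + v²))
√(Y(18 - 96, 41) - 22709) = √(-7*√(9 + 41²) - 22709) = √(-7*√(9 + 1681) - 22709) = √(-91*√10 - 22709) = √(-22709 - 91*√10)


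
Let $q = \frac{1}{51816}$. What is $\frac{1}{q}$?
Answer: $51816$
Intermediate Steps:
$q = \frac{1}{51816} \approx 1.9299 \cdot 10^{-5}$
$\frac{1}{q} = \frac{1}{\frac{1}{51816}} = 51816$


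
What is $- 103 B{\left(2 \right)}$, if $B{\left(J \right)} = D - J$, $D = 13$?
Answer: $-1133$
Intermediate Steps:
$B{\left(J \right)} = 13 - J$
$- 103 B{\left(2 \right)} = - 103 \left(13 - 2\right) = \left(-103\right) 11 = -1133$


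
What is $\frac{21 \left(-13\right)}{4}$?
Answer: $- \frac{273}{4} \approx -68.25$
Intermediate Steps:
$\frac{21 \left(-13\right)}{4} = \left(-273\right) \frac{1}{4} = - \frac{273}{4}$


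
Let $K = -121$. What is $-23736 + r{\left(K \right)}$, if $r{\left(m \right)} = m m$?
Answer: $-9095$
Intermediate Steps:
$r{\left(m \right)} = m^{2}$
$-23736 + r{\left(K \right)} = -23736 + \left(-121\right)^{2} = -23736 + 14641 = -9095$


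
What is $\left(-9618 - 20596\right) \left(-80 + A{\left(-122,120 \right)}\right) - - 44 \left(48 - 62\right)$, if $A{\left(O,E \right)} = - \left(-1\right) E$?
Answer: $-1209176$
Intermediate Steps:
$A{\left(O,E \right)} = E$
$\left(-9618 - 20596\right) \left(-80 + A{\left(-122,120 \right)}\right) - - 44 \left(48 - 62\right) = \left(-9618 - 20596\right) \left(-80 + 120\right) - - 44 \left(48 - 62\right) = \left(-30214\right) 40 - \left(-44\right) \left(-14\right) = -1208560 - 616 = -1209176$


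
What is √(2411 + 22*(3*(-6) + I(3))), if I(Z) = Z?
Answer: √2081 ≈ 45.618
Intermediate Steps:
√(2411 + 22*(3*(-6) + I(3))) = √(2411 + 22*(3*(-6) + 3)) = √(2411 + 22*(-18 + 3)) = √(2411 + 22*(-15)) = √(2411 - 330) = √2081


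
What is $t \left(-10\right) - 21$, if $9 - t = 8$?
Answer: $-31$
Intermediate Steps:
$t = 1$ ($t = 9 - 8 = 1$)
$t \left(-10\right) - 21 = 1 \left(-10\right) - 21 = -10 - 21 = -31$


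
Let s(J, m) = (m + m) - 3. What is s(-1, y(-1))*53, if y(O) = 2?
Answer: 53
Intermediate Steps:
s(J, m) = -3 + 2*m (s(J, m) = 2*m - 3 = -3 + 2*m)
s(-1, y(-1))*53 = (-3 + 2*2)*53 = (-3 + 4)*53 = 1*53 = 53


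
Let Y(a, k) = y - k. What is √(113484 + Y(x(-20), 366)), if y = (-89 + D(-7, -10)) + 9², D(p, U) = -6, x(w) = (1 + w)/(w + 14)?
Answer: 4*√7069 ≈ 336.31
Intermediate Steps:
x(w) = (1 + w)/(14 + w)
y = -14 (y = (-89 - 6) + 9² = -95 + 81 = -14)
Y(a, k) = -14 - k
√(113484 + Y(x(-20), 366)) = √(113484 + (-14 - 1*366)) = √(113484 + (-14 - 366)) = √(113484 - 380) = √113104 = 4*√7069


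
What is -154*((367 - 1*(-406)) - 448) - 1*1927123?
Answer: -1977173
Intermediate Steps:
-154*((367 - 1*(-406)) - 448) - 1*1927123 = -154*((367 + 406) - 448) - 1927123 = -154*(773 - 448) - 1927123 = -154*325 - 1927123 = -50050 - 1927123 = -1977173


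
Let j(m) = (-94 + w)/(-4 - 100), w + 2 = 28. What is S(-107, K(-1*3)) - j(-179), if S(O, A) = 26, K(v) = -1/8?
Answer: 659/26 ≈ 25.346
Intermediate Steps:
K(v) = -⅛ (K(v) = -1*⅛ = -⅛)
w = 26 (w = -2 + 28 = 26)
j(m) = 17/26 (j(m) = (-94 + 26)/(-4 - 100) = -68/(-104) = -68*(-1/104) = 17/26)
S(-107, K(-1*3)) - j(-179) = 26 - 1*17/26 = 26 - 17/26 = 659/26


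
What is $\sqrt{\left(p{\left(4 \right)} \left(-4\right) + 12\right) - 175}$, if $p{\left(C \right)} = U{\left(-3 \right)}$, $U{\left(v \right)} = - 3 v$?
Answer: $i \sqrt{199} \approx 14.107 i$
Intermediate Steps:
$p{\left(C \right)} = 9$ ($p{\left(C \right)} = \left(-3\right) \left(-3\right) = 9$)
$\sqrt{\left(p{\left(4 \right)} \left(-4\right) + 12\right) - 175} = \sqrt{\left(9 \left(-4\right) + 12\right) - 175} = \sqrt{\left(-36 + 12\right) - 175} = \sqrt{-24 - 175} = \sqrt{-199} = i \sqrt{199}$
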